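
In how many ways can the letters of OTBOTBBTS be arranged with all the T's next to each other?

420

Treat the 3 copies of T as a single block. The multiset to arrange is then {TTT, B, B, B, O, O, S}, 7 items in all.
That gives (7)!/(3!·2!) = 420 arrangements.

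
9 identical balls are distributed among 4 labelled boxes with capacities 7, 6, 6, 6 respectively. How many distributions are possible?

186

By stars and bars, unrestricted non-negative solutions to x_1+…+x_4 = 9 number C(9+3,3) = 220.
Subtract solutions that violate a single cap (substitute x_i' = x_i − (cap_i+1)): x_1 ≥ 8 gives C(4,3) = 4; x_2 ≥ 7 gives C(5,3) = 10; x_3 ≥ 7 gives C(5,3) = 10; x_4 ≥ 7 gives C(5,3) = 10. Together 34.
No two caps can be exceeded simultaneously, so the pair terms are all 0.
By inclusion–exclusion the count is 220 − 34 + 0 = 186.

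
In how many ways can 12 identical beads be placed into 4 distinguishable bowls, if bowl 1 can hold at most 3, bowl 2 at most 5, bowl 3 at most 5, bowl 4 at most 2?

19

By stars and bars, unrestricted non-negative solutions to x_1+…+x_4 = 12 number C(12+3,3) = 455.
Subtract solutions that violate a single cap (substitute x_i' = x_i − (cap_i+1)): x_1 ≥ 4 gives C(11,3) = 165; x_2 ≥ 6 gives C(9,3) = 84; x_3 ≥ 6 gives C(9,3) = 84; x_4 ≥ 3 gives C(12,3) = 220. Together 553.
Add back pairs where two caps are both exceeded: 10 + 10 + 56 + 1 + 20 + 20 = 117.
By inclusion–exclusion the count is 455 − 553 + 117 = 19.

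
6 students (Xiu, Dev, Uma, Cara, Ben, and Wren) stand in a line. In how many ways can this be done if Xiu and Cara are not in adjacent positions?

There are 6! = 720 arrangements in all. If Xiu and Cara are adjacent, merging them into one block gives 2·(5)! = 240 arrangements.
Complementary counting: 720 − 240 = 480.

480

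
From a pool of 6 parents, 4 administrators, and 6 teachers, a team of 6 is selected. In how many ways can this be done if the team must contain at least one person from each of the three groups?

Total 6-person selections from all 16: C(16,6) = 8008.
Subtract selections that omit an entire group: no parents → C(10,6) = 210; no administrators → C(12,6) = 924; no teachers → C(10,6) = 210.
Add back selections omitting two groups (i.e. drawn from a single group): C(6,6) + C(4,6) + C(6,6) = 2.
By inclusion–exclusion: 8008 − 1344 + 2 = 6666.

6666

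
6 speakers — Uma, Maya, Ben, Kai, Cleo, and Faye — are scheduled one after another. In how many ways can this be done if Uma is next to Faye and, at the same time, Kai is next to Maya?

Treat {Uma,Faye} as one block (2 orders) and {Kai,Maya} as another (2 orders).
That leaves 4 units to arrange: 2 × 2 × 4! = 4 × 24 = 96.

96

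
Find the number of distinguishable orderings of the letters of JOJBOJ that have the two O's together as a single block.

20

Treat the 2 copies of O as a single block. The multiset to arrange is then {OO, B, J, J, J}, 5 items in all.
That gives (5)!/(3!) = 20 arrangements.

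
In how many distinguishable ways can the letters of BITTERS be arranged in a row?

2520

The 7 letters of BITTERS have repeats: T appearing twice.
Dividing 7! = 5040 by 2! = 2 for the repeated letters gives 2520.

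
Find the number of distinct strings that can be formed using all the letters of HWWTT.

HWWTT has 5 letters with T appearing twice and W appearing twice.
The number of distinct arrangements is 5!/(2!·2!) = 120/4 = 30.

30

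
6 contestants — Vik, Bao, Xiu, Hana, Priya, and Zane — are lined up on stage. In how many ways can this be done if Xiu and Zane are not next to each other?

Of the 6! = 720 arrangements, those with Xiu and Zane adjacent number 2 × 5! = 240 (treat the pair as a block with 2 internal orders).
So 720 − 240 = 480 arrangements keep them apart.

480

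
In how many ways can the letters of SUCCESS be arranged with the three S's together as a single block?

Treat the 3 copies of S as a single block. The multiset to arrange is then {SSS, C, C, E, U}, 5 items in all.
That gives (5)!/(2!) = 60 arrangements.

60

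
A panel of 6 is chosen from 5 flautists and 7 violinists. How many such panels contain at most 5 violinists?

Split by how many violinists are chosen (0 through 5).
Sum: C(7,0)·C(5,6) + C(7,1)·C(5,5) + C(7,2)·C(5,4) + C(7,3)·C(5,3) + C(7,4)·C(5,2) + C(7,5)·C(5,1) = 0 + 7 + 105 + 350 + 350 + 105 = 917.

917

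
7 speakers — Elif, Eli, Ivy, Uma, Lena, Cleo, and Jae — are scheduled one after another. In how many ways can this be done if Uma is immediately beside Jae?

1440

Glue Uma and Jae into one block (2 internal orders), leaving 6 units to arrange in a row.
So the count is 2·(6)! = 1440.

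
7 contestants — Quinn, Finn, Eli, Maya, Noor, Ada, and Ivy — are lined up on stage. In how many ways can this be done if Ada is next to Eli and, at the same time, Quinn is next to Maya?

Treat {Ada,Eli} as one block (2 orders) and {Quinn,Maya} as another (2 orders).
That leaves 5 units to arrange: 2 × 2 × 5! = 4 × 120 = 480.

480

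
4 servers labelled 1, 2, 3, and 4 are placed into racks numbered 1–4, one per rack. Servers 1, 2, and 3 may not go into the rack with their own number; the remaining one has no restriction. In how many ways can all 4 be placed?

Let Aᵢ (for i ∈ {1, 2, 3}) be the placements that put server i in its forbidden rack. Any j of these fix j positions, leaving (4−j)! ways to fill the rest, and there are C(3,j) ways to pick which j.
By inclusion–exclusion, the number of valid placements is Σ_{j=0}^{3} (−1)^j C(3,j)·(4−j)!.
Computing: 24 − 18 + 6 − 1 = 11.

11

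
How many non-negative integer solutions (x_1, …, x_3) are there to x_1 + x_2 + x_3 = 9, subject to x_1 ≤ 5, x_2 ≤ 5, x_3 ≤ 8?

By stars and bars, unrestricted non-negative solutions to x_1+…+x_3 = 9 number C(9+2,2) = 55.
Subtract solutions that violate a single cap (substitute x_i' = x_i − (cap_i+1)): x_1 ≥ 6 gives C(5,2) = 10; x_2 ≥ 6 gives C(5,2) = 10; x_3 ≥ 9 gives C(2,2) = 1. Together 21.
No two caps can be exceeded simultaneously, so the pair terms are all 0.
By inclusion–exclusion the count is 55 − 21 + 0 = 34.

34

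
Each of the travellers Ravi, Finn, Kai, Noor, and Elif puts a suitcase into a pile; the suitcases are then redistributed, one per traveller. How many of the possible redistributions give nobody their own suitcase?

44

This is the derangement count D_5: permutations of 5 items with no fixed point.
By inclusion–exclusion this is Σ_{j=0}^{5} (−1)^j C(5,j)·(5−j)!.
Computing: 120 − 120 + 60 − 20 + 5 − 1 = 44.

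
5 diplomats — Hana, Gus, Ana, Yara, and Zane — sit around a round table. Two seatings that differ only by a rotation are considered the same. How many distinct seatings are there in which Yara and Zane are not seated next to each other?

Without the restriction there are (4)! = 24 seatings.
Seatings with Yara beside Zane: treat them as a block with 2 internal orders, giving 2 × (3)! = 12.
Subtracting, 24 − 12 = 12.

12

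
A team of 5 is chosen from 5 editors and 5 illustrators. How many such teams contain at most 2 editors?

Split by how many editors are chosen (0 through 2).
Sum: C(5,0)·C(5,5) + C(5,1)·C(5,4) + C(5,2)·C(5,3) = 1 + 25 + 100 = 126.

126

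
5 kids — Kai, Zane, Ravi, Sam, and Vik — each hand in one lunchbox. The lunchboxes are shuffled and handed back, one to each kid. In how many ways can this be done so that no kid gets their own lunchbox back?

Let Aᵢ be the assignments in which kid i gets their own lunchbox. We want the size of the complement of A₁∪…∪A_5.
By inclusion–exclusion this is Σ_{j=0}^{5} (−1)^j C(5,j)·(5−j)!.
Computing: 120 − 120 + 60 − 20 + 5 − 1 = 44.

44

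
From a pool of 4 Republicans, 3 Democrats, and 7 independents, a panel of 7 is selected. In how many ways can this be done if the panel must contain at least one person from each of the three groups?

2982

Total 7-person selections from all 14: C(14,7) = 3432.
Subtract selections that omit an entire group: no Republicans → C(10,7) = 120; no Democrats → C(11,7) = 330; no independents → C(7,7) = 1.
Add back selections omitting two groups (i.e. drawn from a single group): C(4,7) + C(3,7) + C(7,7) = 1.
By inclusion–exclusion: 3432 − 451 + 1 = 2982.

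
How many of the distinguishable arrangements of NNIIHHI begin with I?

Fix I in the first position and arrange the remaining 6 letters.
Those 6 letters have H appearing twice, I appearing twice, and N appearing twice, giving (6)!/(2!·2!·2!) = 90.

90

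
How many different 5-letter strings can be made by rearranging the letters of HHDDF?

HHDDF has 5 letters with D appearing twice and H appearing twice.
The number of distinct arrangements is 5!/(2!·2!) = 120/4 = 30.

30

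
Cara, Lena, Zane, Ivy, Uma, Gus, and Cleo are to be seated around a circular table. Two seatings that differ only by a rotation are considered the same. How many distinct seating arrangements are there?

720

Fix one person's seat to break rotational symmetry; the remaining 6 people can be arranged in (6)! = 720 ways.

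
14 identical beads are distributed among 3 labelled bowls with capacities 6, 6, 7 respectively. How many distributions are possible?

21

Without the upper bounds there are C(16,2) = 120 ways to split 14 among 3 bowls.
Subtract solutions that violate a single cap (substitute x_i' = x_i − (cap_i+1)): x_1 ≥ 7 gives C(9,2) = 36; x_2 ≥ 7 gives C(9,2) = 36; x_3 ≥ 8 gives C(8,2) = 28. Together 100.
Add back pairs where two caps are both exceeded: 1 + 0 + 0 = 1.
By inclusion–exclusion the count is 120 − 100 + 1 = 21.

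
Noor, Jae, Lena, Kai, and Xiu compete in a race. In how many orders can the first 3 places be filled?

This is an ordered selection of 3 from 5: P(5,3).
That gives 5 × 4 × 3 = 60.

60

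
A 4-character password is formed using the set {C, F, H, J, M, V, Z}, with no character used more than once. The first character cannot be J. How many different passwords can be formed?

720

The first character has 7−1 = 6 choices (anything except J).
The remaining 3 characters are filled from the other 6 symbols without repetition: 6 × 5 × 4 = 120.
Total: 6 × 120 = 720.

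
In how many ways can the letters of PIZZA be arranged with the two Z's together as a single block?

24

Treat the 2 copies of Z as a single block. The multiset to arrange is then {ZZ, A, I, P}, 4 items in all.
All 4 items are distinct, so there are (4)! = 24 arrangements.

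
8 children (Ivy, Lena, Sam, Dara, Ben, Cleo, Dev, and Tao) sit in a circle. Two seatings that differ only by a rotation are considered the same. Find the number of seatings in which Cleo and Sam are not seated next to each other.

3600

Without the restriction there are (7)! = 5040 seatings.
Those with Cleo next to Sam: fuse the pair into one unit and seat 7 units around a circle — 2·(6)! = 1440.
Subtracting, 5040 − 1440 = 3600.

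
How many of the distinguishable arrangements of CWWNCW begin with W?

30

Fix W in the first position and arrange the remaining 5 letters.
Those 5 letters have C appearing twice and W appearing twice, giving (5)!/(2!·2!) = 30.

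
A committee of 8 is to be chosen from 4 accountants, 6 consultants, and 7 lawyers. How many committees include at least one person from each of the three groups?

With no constraint there are C(17,8) = 24310 possible selections.
Selections missing a whole group: no accountants → C(13,8) = 1287; no consultants → C(11,8) = 165; no lawyers → C(10,8) = 45.
Add back selections omitting two groups (i.e. drawn from a single group): C(4,8) + C(6,8) + C(7,8) = 0.
By inclusion–exclusion: 24310 − 1497 + 0 = 22813.

22813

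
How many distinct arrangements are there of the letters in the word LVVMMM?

The 6 letters of LVVMMM have repeats: M appearing 3 times and V appearing twice.
The number of distinct arrangements is 6!/(3!·2!) = 720/12 = 60.

60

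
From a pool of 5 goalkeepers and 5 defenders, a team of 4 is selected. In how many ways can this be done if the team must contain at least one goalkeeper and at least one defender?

With no constraint there are C(10,4) = 210 possible selections.
Subtract selections that omit an entire group: no goalkeepers → C(5,4) = 5; no defenders → C(5,4) = 5.
Both groups omitted at once is impossible, so 210 − 10 = 200.

200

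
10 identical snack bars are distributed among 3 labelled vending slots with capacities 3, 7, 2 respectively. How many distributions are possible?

Without the upper bounds there are C(12,2) = 66 ways to split 10 among 3 vending slots.
Subtract solutions that violate a single cap (substitute x_i' = x_i − (cap_i+1)): x_1 ≥ 4 gives C(8,2) = 28; x_2 ≥ 8 gives C(4,2) = 6; x_3 ≥ 3 gives C(9,2) = 36. Together 70.
Add back pairs where two caps are both exceeded: 0 + 10 + 0 = 10.
By inclusion–exclusion the count is 66 − 70 + 10 = 6.

6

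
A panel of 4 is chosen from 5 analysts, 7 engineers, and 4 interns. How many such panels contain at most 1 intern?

Split by how many interns are chosen (0 through 1).
Sum: C(4,0)·C(12,4) + C(4,1)·C(12,3) = 495 + 880 = 1375.

1375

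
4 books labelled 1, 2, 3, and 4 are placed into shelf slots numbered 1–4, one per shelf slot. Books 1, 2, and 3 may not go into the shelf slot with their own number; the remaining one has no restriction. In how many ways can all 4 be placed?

Let Aᵢ (for i ∈ {1, 2, 3}) be the placements that put book i in its forbidden shelf slot. Any j of these fix j positions, leaving (4−j)! ways to fill the rest, and there are C(3,j) ways to pick which j.
By inclusion–exclusion, the number of valid placements is Σ_{j=0}^{3} (−1)^j C(3,j)·(4−j)!.
Computing: 24 − 18 + 6 − 1 = 11.

11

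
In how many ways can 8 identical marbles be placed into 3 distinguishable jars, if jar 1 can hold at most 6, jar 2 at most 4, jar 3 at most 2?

12

Without the upper bounds there are C(10,2) = 45 ways to split 8 among 3 jars.
Subtract solutions that violate a single cap (substitute x_i' = x_i − (cap_i+1)): x_1 ≥ 7 gives C(3,2) = 3; x_2 ≥ 5 gives C(5,2) = 10; x_3 ≥ 3 gives C(7,2) = 21. Together 34.
Add back pairs where two caps are both exceeded: 0 + 0 + 1 = 1.
By inclusion–exclusion the count is 45 − 34 + 1 = 12.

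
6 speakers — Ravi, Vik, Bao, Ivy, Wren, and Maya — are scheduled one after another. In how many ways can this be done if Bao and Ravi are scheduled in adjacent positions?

Treat {Bao, Ravi} as a single unit. There are 5 units to order, and the pair itself can be ordered 2 ways.
That gives 2 × 5! = 2 × 120 = 240.

240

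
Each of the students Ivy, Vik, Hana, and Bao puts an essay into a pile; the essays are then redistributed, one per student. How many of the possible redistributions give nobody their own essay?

9

Let Aᵢ be the assignments in which student i gets their own essay. We want the size of the complement of A₁∪…∪A_4.
By inclusion–exclusion this is Σ_{j=0}^{4} (−1)^j C(4,j)·(4−j)!.
Computing: 24 − 24 + 12 − 4 + 1 = 9.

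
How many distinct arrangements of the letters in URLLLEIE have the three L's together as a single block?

360

Treat the 3 copies of L as a single block. The multiset to arrange is then {LLL, E, E, I, R, U}, 6 items in all.
That gives (6)!/(2!) = 360 arrangements.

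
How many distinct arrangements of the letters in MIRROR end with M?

Fix M in the last position and arrange the remaining 5 letters.
Those 5 letters have R appearing 3 times, giving (5)!/(3!) = 20.

20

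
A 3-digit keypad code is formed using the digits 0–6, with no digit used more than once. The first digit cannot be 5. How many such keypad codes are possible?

180

The first digit has 7−1 = 6 choices (anything except 5).
The remaining 2 digits are filled from the other 6 symbols without repetition: 6 × 5 = 30.
Total: 6 × 30 = 180.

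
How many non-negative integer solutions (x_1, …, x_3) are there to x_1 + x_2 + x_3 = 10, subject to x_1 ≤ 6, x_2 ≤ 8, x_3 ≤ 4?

32

By stars and bars, unrestricted non-negative solutions to x_1+…+x_3 = 10 number C(10+2,2) = 66.
Subtract solutions that violate a single cap (substitute x_i' = x_i − (cap_i+1)): x_1 ≥ 7 gives C(5,2) = 10; x_2 ≥ 9 gives C(3,2) = 3; x_3 ≥ 5 gives C(7,2) = 21. Together 34.
No two caps can be exceeded simultaneously, so the pair terms are all 0.
By inclusion–exclusion the count is 66 − 34 + 0 = 32.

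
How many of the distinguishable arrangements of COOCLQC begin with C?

180

With the first slot taken by C, it remains to arrange the other 6 letters (OOCLQC).
Those 6 letters have C appearing twice and O appearing twice, giving (6)!/(2!·2!) = 180.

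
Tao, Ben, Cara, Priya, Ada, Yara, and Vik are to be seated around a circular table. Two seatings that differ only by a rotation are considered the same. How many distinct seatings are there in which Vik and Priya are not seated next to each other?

480

All circular seatings of 7 people number (6)! = 720.
Seatings with Vik beside Priya: treat them as a block with 2 internal orders, giving 2 × (5)! = 240.
Subtracting, 720 − 240 = 480.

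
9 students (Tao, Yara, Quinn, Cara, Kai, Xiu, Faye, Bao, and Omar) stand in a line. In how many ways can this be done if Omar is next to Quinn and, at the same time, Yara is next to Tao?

Treat {Omar,Quinn} as one block (2 orders) and {Yara,Tao} as another (2 orders).
That leaves 7 units to arrange: 2 × 2 × 7! = 4 × 5040 = 20160.

20160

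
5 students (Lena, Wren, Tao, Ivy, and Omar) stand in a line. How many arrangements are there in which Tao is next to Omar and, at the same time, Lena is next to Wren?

Treat {Tao,Omar} as one block (2 orders) and {Lena,Wren} as another (2 orders).
That leaves 3 units to arrange: 2 × 2 × 3! = 4 × 6 = 24.

24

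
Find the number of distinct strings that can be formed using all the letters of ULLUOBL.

420

ULLUOBL has 7 letters with L appearing 3 times and U appearing twice.
So there are 7! / (3!·2!) = 420 distinguishable arrangements.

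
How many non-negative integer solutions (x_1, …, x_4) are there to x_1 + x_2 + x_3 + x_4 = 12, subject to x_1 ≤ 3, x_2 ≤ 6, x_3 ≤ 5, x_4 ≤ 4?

69

Ignoring the caps, the number of non-negative solutions to x_1+…+x_4 = 12 is C(15,3) = 455.
Subtract solutions that violate a single cap (substitute x_i' = x_i − (cap_i+1)): x_1 ≥ 4 gives C(11,3) = 165; x_2 ≥ 7 gives C(8,3) = 56; x_3 ≥ 6 gives C(9,3) = 84; x_4 ≥ 5 gives C(10,3) = 120. Together 425.
Add back pairs where two caps are both exceeded: 4 + 10 + 20 + 0 + 1 + 4 = 39.
By inclusion–exclusion the count is 455 − 425 + 39 = 69.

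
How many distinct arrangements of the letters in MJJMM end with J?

Fix J in the last position and arrange the remaining 4 letters.
Those 4 letters have M appearing 3 times, giving (4)!/(3!) = 4.

4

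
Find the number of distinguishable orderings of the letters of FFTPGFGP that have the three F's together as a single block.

180

Treat the 3 copies of F as a single block. The multiset to arrange is then {FFF, G, G, P, P, T}, 6 items in all.
That gives (6)!/(2!·2!) = 180 arrangements.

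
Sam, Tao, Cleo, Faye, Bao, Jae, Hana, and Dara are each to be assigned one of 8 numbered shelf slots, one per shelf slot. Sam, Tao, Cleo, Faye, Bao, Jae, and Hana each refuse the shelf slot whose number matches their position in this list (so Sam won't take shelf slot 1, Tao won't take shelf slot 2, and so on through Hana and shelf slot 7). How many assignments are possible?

16687

Let Aᵢ (for 1 ≤ i ≤ 7) be the placements that put person i in their forbidden shelf slot. Any j of these fix j positions, leaving (8−j)! ways to fill the rest, and there are C(7,j) ways to pick which j.
By inclusion–exclusion, the number of valid placements is Σ_{j=0}^{7} (−1)^j C(7,j)·(8−j)!.
Computing: 40320 − 35280 + 15120 − 4200 + 840 − 126 + 14 − 1 = 16687.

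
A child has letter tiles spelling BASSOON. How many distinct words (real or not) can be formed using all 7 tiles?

1260

BASSOON has 7 letters with O appearing twice and S appearing twice.
Dividing 7! = 5040 by 2!·2! = 4 for the repeated letters gives 1260.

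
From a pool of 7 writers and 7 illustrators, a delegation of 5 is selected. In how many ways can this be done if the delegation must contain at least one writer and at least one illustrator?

1960

Unrestricted: C(14,5) = 2002 ways to pick any 5 of the 14.
Selections missing a whole group: no writers → C(7,5) = 21; no illustrators → C(7,5) = 21.
Both groups omitted at once is impossible, so 2002 − 42 = 1960.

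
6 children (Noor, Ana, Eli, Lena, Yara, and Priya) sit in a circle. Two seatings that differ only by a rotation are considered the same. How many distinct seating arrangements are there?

Around a circle, 6 distinct people have 6!/6 = (5)! = 120 rotationally distinct seatings.

120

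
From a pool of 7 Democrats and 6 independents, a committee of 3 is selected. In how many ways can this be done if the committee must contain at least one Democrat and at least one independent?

231

Total 3-person selections from all 13: C(13,3) = 286.
Subtract selections that omit an entire group: no Democrats → C(6,3) = 20; no independents → C(7,3) = 35.
Both groups omitted at once is impossible, so 286 − 55 = 231.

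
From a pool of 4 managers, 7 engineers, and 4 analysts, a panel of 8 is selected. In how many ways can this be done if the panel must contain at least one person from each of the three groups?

Total 8-person selections from all 15: C(15,8) = 6435.
Selections missing a whole group: no managers → C(11,8) = 165; no engineers → C(8,8) = 1; no analysts → C(11,8) = 165.
Add back selections omitting two groups (i.e. drawn from a single group): C(4,8) + C(7,8) + C(4,8) = 0.
By inclusion–exclusion: 6435 − 331 + 0 = 6104.

6104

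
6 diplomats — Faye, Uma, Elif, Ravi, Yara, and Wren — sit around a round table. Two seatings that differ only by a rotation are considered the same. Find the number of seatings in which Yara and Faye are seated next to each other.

Glue Yara and Faye into a block (2 internal orders). Seating 5 units around a circle gives (4)! arrangements.
So 2 × (4)! = 2 × 24 = 48.

48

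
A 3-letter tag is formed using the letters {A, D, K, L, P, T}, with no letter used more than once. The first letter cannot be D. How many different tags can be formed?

100

The first letter has 6−1 = 5 choices (anything except D).
The remaining 2 letters are filled from the other 5 symbols without repetition: 5 × 4 = 20.
Total: 5 × 20 = 100.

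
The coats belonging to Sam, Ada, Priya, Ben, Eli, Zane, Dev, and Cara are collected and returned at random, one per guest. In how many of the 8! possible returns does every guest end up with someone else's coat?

14833

Let Aᵢ be the assignments in which guest i gets their own coat. We want the size of the complement of A₁∪…∪A_8.
By inclusion–exclusion this is Σ_{j=0}^{8} (−1)^j C(8,j)·(8−j)!.
Computing: 40320 − 40320 + 20160 − 6720 + 1680 − 336 + 56 − 8 + 1 = 14833.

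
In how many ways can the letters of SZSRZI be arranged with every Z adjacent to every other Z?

Treat the 2 copies of Z as a single block. The multiset to arrange is then {ZZ, I, R, S, S}, 5 items in all.
That gives (5)!/(2!) = 60 arrangements.

60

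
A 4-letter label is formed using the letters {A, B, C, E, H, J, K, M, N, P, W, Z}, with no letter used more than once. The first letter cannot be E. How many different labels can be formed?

10890

The first letter has 12−1 = 11 choices (anything except E).
The remaining 3 letters are filled from the other 11 symbols without repetition: 11 × 10 × 9 = 990.
Total: 11 × 990 = 10890.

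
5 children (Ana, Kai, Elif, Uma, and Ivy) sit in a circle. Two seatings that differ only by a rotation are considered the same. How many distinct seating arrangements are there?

24

Fix one person's seat to break rotational symmetry; the remaining 4 people can be arranged in (4)! = 24 ways.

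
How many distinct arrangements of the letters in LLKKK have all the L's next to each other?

Treat the 2 copies of L as a single block. The multiset to arrange is then {LL, K, K, K}, 4 items in all.
That gives (4)!/(3!) = 4 arrangements.

4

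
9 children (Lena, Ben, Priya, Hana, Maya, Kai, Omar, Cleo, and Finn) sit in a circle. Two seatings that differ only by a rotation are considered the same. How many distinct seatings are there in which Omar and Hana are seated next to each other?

Glue Omar and Hana into a block (2 internal orders). Seating 8 units around a circle gives (7)! arrangements.
So 2 × (7)! = 2 × 5040 = 10080.

10080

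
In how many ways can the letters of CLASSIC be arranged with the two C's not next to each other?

Total arrangements of CLASSIC: 7!/(2!·2!) = 1260.
Arrangements with the C's together: treat CC as one letter, giving (6)!/(2!) = 360.
Subtracting, 1260 − 360 = 900 arrangements keep the C's apart.

900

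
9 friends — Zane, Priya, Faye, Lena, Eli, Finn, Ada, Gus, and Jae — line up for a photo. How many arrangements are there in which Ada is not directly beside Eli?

282240

Of the 9! = 362880 arrangements, those with Ada and Eli adjacent number 2 × 8! = 80640 (treat the pair as a block with 2 internal orders).
Complementary counting: 362880 − 80640 = 282240.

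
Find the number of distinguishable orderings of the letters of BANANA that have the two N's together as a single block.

Treat the 2 copies of N as a single block. The multiset to arrange is then {NN, A, A, A, B}, 5 items in all.
That gives (5)!/(3!) = 20 arrangements.

20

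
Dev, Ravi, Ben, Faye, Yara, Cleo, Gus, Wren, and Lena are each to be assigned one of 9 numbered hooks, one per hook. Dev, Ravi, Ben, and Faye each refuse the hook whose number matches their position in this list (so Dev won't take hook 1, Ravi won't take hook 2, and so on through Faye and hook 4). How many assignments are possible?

229080

Let Aᵢ (for 1 ≤ i ≤ 4) be the placements that put person i in their forbidden hook. Any j of these fix j positions, leaving (9−j)! ways to fill the rest, and there are C(4,j) ways to pick which j.
By inclusion–exclusion, the number of valid placements is Σ_{j=0}^{4} (−1)^j C(4,j)·(9−j)!.
Computing: 362880 − 161280 + 30240 − 2880 + 120 = 229080.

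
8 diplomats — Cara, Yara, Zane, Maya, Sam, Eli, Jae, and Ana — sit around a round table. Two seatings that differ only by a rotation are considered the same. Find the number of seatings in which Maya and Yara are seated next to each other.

1440

Treat {Maya, Yara} as one unit (2 internal orders) and seat the resulting 7 units around the table: (6)! circular arrangements.
So 2 × (6)! = 2 × 720 = 1440.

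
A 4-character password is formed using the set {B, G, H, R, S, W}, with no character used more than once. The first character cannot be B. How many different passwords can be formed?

The first character has 6−1 = 5 choices (anything except B).
The remaining 3 characters are filled from the other 5 symbols without repetition: 5 × 4 × 3 = 60.
Total: 5 × 60 = 300.

300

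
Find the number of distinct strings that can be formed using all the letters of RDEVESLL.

10080

The 8 letters of RDEVESLL have repeats: E appearing twice and L appearing twice.
So there are 8! / (2!·2!) = 10080 distinguishable arrangements.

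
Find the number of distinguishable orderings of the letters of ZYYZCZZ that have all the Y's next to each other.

Treat the 2 copies of Y as a single block. The multiset to arrange is then {YY, C, Z, Z, Z, Z}, 6 items in all.
That gives (6)!/(4!) = 30 arrangements.

30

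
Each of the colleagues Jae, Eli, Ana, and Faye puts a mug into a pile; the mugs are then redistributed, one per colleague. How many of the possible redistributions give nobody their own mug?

Count assignments avoiding every fixed point. For any j of the 4 colleagues fixed to their own mug, the other 4−j can be arranged in (4−j)! ways.
By inclusion–exclusion this is Σ_{j=0}^{4} (−1)^j C(4,j)·(4−j)!.
Computing: 24 − 24 + 12 − 4 + 1 = 9.

9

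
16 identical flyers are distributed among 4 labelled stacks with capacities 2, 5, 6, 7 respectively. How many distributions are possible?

31

By stars and bars, unrestricted non-negative solutions to x_1+…+x_4 = 16 number C(16+3,3) = 969.
Subtract solutions that violate a single cap (substitute x_i' = x_i − (cap_i+1)): x_1 ≥ 3 gives C(16,3) = 560; x_2 ≥ 6 gives C(13,3) = 286; x_3 ≥ 7 gives C(12,3) = 220; x_4 ≥ 8 gives C(11,3) = 165. Together 1231.
Add back pairs where two caps are both exceeded: 120 + 84 + 56 + 20 + 10 + 4 = 294.
Subtract triples: 1 + 0 + 0 + 0 = 1.
By inclusion–exclusion the count is 969 − 1231 + 294 − 1 = 31.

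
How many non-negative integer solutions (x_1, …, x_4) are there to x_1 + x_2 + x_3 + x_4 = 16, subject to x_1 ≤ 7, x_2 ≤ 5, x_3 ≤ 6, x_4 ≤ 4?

79

Without the upper bounds there are C(19,3) = 969 ways to split 16 among 4 variables.
Subtract solutions that violate a single cap (substitute x_i' = x_i − (cap_i+1)): x_1 ≥ 8 gives C(11,3) = 165; x_2 ≥ 6 gives C(13,3) = 286; x_3 ≥ 7 gives C(12,3) = 220; x_4 ≥ 5 gives C(14,3) = 364. Together 1035.
Add back pairs where two caps are both exceeded: 10 + 4 + 20 + 20 + 56 + 35 = 145.
By inclusion–exclusion the count is 969 − 1035 + 145 = 79.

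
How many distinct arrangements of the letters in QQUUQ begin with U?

Fix U in the first position and arrange the remaining 4 letters.
Those 4 letters have Q appearing 3 times, giving (4)!/(3!) = 4.

4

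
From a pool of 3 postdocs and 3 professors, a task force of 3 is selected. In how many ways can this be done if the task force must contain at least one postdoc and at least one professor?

18

Total 3-person selections from all 6: C(6,3) = 20.
Subtract selections that omit an entire group: no postdocs → C(3,3) = 1; no professors → C(3,3) = 1.
Both groups omitted at once is impossible, so 20 − 2 = 18.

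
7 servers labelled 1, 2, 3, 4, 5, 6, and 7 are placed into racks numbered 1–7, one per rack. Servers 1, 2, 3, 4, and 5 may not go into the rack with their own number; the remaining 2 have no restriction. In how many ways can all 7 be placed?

Let Aᵢ (for 1 ≤ i ≤ 5) be the placements that put server i in its forbidden rack. Any j of these fix j positions, leaving (7−j)! ways to fill the rest, and there are C(5,j) ways to pick which j.
By inclusion–exclusion, the number of valid placements is Σ_{j=0}^{5} (−1)^j C(5,j)·(7−j)!.
Computing: 5040 − 3600 + 1200 − 240 + 30 − 2 = 2428.

2428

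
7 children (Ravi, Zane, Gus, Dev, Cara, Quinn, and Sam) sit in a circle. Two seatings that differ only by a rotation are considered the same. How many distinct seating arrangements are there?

720

Fix one person's seat to break rotational symmetry; the remaining 6 people can be arranged in (6)! = 720 ways.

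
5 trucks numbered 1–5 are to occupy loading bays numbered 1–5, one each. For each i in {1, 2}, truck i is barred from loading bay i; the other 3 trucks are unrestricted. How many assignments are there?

78

Let Aᵢ (for i ∈ {1, 2}) be the placements that put truck i in its forbidden loading bay. Any j of these fix j positions, leaving (5−j)! ways to fill the rest, and there are C(2,j) ways to pick which j.
By inclusion–exclusion, the number of valid placements is Σ_{j=0}^{2} (−1)^j C(2,j)·(5−j)!.
Computing: 120 − 48 + 6 = 78.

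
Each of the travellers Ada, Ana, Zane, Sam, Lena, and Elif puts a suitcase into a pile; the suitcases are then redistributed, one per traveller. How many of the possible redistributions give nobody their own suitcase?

265

Count assignments avoiding every fixed point. For any j of the 6 travellers fixed to their own suitcase, the other 6−j can be arranged in (6−j)! ways.
By inclusion–exclusion this is Σ_{j=0}^{6} (−1)^j C(6,j)·(6−j)!.
Computing: 720 − 720 + 360 − 120 + 30 − 6 + 1 = 265.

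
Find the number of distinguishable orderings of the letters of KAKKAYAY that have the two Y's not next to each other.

420

Total arrangements of KAKKAYAY: 8!/(3!·3!·2!) = 560.
Arrangements with the Y's together: treat YY as one letter, giving (7)!/(3!·3!) = 140.
Subtracting, 560 − 140 = 420 arrangements keep the Y's apart.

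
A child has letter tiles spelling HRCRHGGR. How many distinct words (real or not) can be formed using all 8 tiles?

The 8 letters of HRCRHGGR have repeats: G appearing twice, H appearing twice, and R appearing 3 times.
So there are 8! / (3!·2!·2!) = 1680 distinguishable arrangements.

1680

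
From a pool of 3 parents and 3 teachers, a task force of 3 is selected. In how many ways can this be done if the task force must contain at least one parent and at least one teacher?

18

With no constraint there are C(6,3) = 20 possible selections.
Selections missing a whole group: no parents → C(3,3) = 1; no teachers → C(3,3) = 1.
Both groups omitted at once is impossible, so 20 − 2 = 18.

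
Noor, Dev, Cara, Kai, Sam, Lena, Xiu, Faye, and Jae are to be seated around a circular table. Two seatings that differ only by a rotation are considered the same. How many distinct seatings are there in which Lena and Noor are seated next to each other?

Glue Lena and Noor into a block (2 internal orders). Seating 8 units around a circle gives (7)! arrangements.
So 2 × (7)! = 2 × 5040 = 10080.

10080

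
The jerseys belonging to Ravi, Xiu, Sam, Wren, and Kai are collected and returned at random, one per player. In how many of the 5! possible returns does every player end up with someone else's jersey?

44

Count assignments avoiding every fixed point. For any j of the 5 players fixed to their old jersey, the other 5−j can be arranged in (5−j)! ways.
By inclusion–exclusion this is Σ_{j=0}^{5} (−1)^j C(5,j)·(5−j)!.
Computing: 120 − 120 + 60 − 20 + 5 − 1 = 44.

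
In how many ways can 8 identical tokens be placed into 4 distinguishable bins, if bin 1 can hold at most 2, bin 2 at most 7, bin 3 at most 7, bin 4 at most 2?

61

Ignoring the caps, the number of non-negative solutions to x_1+…+x_4 = 8 is C(11,3) = 165.
Subtract solutions that violate a single cap (substitute x_i' = x_i − (cap_i+1)): x_1 ≥ 3 gives C(8,3) = 56; x_2 ≥ 8 gives C(3,3) = 1; x_3 ≥ 8 gives C(3,3) = 1; x_4 ≥ 3 gives C(8,3) = 56. Together 114.
Add back pairs where two caps are both exceeded: 0 + 0 + 10 + 0 + 0 + 0 = 10.
By inclusion–exclusion the count is 165 − 114 + 10 = 61.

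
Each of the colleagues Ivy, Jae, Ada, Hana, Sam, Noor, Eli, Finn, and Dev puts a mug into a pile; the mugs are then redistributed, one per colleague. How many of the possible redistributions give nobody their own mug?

This is the derangement count D_9: permutations of 9 items with no fixed point.
By inclusion–exclusion this is Σ_{j=0}^{9} (−1)^j C(9,j)·(9−j)!.
Computing: 362880 − 362880 + 181440 − 60480 + 15120 − 3024 + 504 − 72 + 9 − 1 = 133496.

133496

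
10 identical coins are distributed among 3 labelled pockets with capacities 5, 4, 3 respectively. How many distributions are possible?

By stars and bars, unrestricted non-negative solutions to x_1+…+x_3 = 10 number C(10+2,2) = 66.
Subtract solutions that violate a single cap (substitute x_i' = x_i − (cap_i+1)): x_1 ≥ 6 gives C(6,2) = 15; x_2 ≥ 5 gives C(7,2) = 21; x_3 ≥ 4 gives C(8,2) = 28. Together 64.
Add back pairs where two caps are both exceeded: 0 + 1 + 3 = 4.
By inclusion–exclusion the count is 66 − 64 + 4 = 6.

6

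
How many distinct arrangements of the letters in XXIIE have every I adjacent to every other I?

Treat the 2 copies of I as a single block. The multiset to arrange is then {II, E, X, X}, 4 items in all.
That gives (4)!/(2!) = 12 arrangements.

12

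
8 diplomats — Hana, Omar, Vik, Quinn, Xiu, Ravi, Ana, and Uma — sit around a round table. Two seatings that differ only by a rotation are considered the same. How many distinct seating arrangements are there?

Around a circle, 8 distinct people have 8!/8 = (7)! = 5040 rotationally distinct seatings.

5040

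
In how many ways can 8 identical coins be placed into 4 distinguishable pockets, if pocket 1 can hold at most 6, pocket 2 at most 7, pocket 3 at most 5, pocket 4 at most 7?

By stars and bars, unrestricted non-negative solutions to x_1+…+x_4 = 8 number C(8+3,3) = 165.
Subtract solutions that violate a single cap (substitute x_i' = x_i − (cap_i+1)): x_1 ≥ 7 gives C(4,3) = 4; x_2 ≥ 8 gives C(3,3) = 1; x_3 ≥ 6 gives C(5,3) = 10; x_4 ≥ 8 gives C(3,3) = 1. Together 16.
No two caps can be exceeded simultaneously, so the pair terms are all 0.
By inclusion–exclusion the count is 165 − 16 + 0 = 149.

149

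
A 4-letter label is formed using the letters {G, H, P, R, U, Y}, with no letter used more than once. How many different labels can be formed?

With no repetition, fill the 4 letters in order: 6 choices, then 5, down to 3.
6 × 5 × 4 × 3 = 360.

360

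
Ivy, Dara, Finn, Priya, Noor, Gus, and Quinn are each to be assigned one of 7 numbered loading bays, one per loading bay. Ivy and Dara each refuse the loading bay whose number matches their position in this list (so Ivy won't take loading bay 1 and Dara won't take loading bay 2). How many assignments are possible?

Let Aᵢ (for i ∈ {1, 2}) be the placements that put person i in their forbidden loading bay. Any j of these fix j positions, leaving (7−j)! ways to fill the rest, and there are C(2,j) ways to pick which j.
By inclusion–exclusion, the number of valid placements is Σ_{j=0}^{2} (−1)^j C(2,j)·(7−j)!.
Computing: 5040 − 1440 + 120 = 3720.

3720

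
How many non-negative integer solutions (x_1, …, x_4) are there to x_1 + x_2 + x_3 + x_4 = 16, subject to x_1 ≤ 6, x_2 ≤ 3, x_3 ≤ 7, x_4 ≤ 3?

Ignoring the caps, the number of non-negative solutions to x_1+…+x_4 = 16 is C(19,3) = 969.
Subtract solutions that violate a single cap (substitute x_i' = x_i − (cap_i+1)): x_1 ≥ 7 gives C(12,3) = 220; x_2 ≥ 4 gives C(15,3) = 455; x_3 ≥ 8 gives C(11,3) = 165; x_4 ≥ 4 gives C(15,3) = 455. Together 1295.
Add back pairs where two caps are both exceeded: 56 + 4 + 56 + 35 + 165 + 35 = 351.
Subtract triples: 0 + 4 + 0 + 1 = 5.
By inclusion–exclusion the count is 969 − 1295 + 351 − 5 = 20.

20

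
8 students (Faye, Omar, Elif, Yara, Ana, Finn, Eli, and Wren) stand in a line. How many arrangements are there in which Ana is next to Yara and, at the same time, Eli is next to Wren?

Treat {Ana,Yara} as one block (2 orders) and {Eli,Wren} as another (2 orders).
That leaves 6 units to arrange: 2 × 2 × 6! = 4 × 720 = 2880.

2880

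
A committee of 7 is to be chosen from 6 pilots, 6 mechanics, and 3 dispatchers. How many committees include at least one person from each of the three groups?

5571

Total 7-person selections from all 15: C(15,7) = 6435.
Subtract selections that omit an entire group: no pilots → C(9,7) = 36; no mechanics → C(9,7) = 36; no dispatchers → C(12,7) = 792.
Add back selections omitting two groups (i.e. drawn from a single group): C(6,7) + C(6,7) + C(3,7) = 0.
By inclusion–exclusion: 6435 − 864 + 0 = 5571.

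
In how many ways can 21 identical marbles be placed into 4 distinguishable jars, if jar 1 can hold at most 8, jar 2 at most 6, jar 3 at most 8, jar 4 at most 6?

By stars and bars, unrestricted non-negative solutions to x_1+…+x_4 = 21 number C(21+3,3) = 2024.
Subtract solutions that violate a single cap (substitute x_i' = x_i − (cap_i+1)): x_1 ≥ 9 gives C(15,3) = 455; x_2 ≥ 7 gives C(17,3) = 680; x_3 ≥ 9 gives C(15,3) = 455; x_4 ≥ 7 gives C(17,3) = 680. Together 2270.
Add back pairs where two caps are both exceeded: 56 + 20 + 56 + 56 + 120 + 56 = 364.
By inclusion–exclusion the count is 2024 − 2270 + 364 = 118.

118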